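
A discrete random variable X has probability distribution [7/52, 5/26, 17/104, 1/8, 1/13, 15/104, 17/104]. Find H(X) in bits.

H(X) = -Σ p(x) log₂ p(x)
  -7/52 × log₂(7/52) = 0.3895
  -5/26 × log₂(5/26) = 0.4574
  -17/104 × log₂(17/104) = 0.4271
  -1/8 × log₂(1/8) = 0.3750
  -1/13 × log₂(1/13) = 0.2846
  -15/104 × log₂(15/104) = 0.4029
  -17/104 × log₂(17/104) = 0.4271
H(X) = 2.7637 bits


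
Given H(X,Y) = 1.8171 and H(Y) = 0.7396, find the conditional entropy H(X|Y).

Chain rule: H(X,Y) = H(X|Y) + H(Y)
H(X|Y) = H(X,Y) - H(Y) = 1.8171 - 0.7396 = 1.0775 bits


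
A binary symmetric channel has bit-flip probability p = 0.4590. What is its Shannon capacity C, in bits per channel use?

For BSC with error probability p:
C = 1 - H(p) where H(p) is binary entropy
H(0.4590) = -0.4590 × log₂(0.4590) - 0.5410 × log₂(0.5410)
H(p) = 0.9951
C = 1 - 0.9951 = 0.0049 bits/use


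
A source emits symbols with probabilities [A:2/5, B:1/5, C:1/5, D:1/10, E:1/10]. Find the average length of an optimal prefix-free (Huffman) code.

Huffman tree construction:
Combine smallest probabilities repeatedly
Resulting codes:
  A: 11 (length 2)
  B: 00 (length 2)
  C: 01 (length 2)
  D: 100 (length 3)
  E: 101 (length 3)
Average length = Σ p(s) × length(s) = 2.2000 bits


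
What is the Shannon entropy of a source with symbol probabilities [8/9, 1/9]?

H(X) = -Σ p(x) log₂ p(x)
  -8/9 × log₂(8/9) = 0.1510
  -1/9 × log₂(1/9) = 0.3522
H(X) = 0.5033 bits


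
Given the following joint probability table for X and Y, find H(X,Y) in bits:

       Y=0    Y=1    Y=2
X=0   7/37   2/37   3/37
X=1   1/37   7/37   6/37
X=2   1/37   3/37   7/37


H(X,Y) = -Σ p(x,y) log₂ p(x,y)
  p(0,0)=7/37: -0.1892 × log₂(0.1892) = 0.4545
  p(0,1)=2/37: -0.0541 × log₂(0.0541) = 0.2275
  p(0,2)=3/37: -0.0811 × log₂(0.0811) = 0.2939
  p(1,0)=1/37: -0.0270 × log₂(0.0270) = 0.1408
  p(1,1)=7/37: -0.1892 × log₂(0.1892) = 0.4545
  p(1,2)=6/37: -0.1622 × log₂(0.1622) = 0.4256
  p(2,0)=1/37: -0.0270 × log₂(0.0270) = 0.1408
  p(2,1)=3/37: -0.0811 × log₂(0.0811) = 0.2939
  p(2,2)=7/37: -0.1892 × log₂(0.1892) = 0.4545
H(X,Y) = 2.8858 bits


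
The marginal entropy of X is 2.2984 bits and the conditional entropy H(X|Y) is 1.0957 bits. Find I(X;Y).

I(X;Y) = H(X) - H(X|Y)
I(X;Y) = 2.2984 - 1.0957 = 1.2027 bits


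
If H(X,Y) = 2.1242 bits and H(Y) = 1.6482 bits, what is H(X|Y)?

Chain rule: H(X,Y) = H(X|Y) + H(Y)
H(X|Y) = H(X,Y) - H(Y) = 2.1242 - 1.6482 = 0.476 bits


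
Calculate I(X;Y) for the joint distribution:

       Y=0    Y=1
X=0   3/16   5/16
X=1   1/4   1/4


H(X) = 1.0000, H(Y) = 0.9887, H(X,Y) = 1.9772
I(X;Y) = H(X) + H(Y) - H(X,Y) = 0.0115 bits


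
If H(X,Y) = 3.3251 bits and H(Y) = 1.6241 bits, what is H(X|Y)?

Chain rule: H(X,Y) = H(X|Y) + H(Y)
H(X|Y) = H(X,Y) - H(Y) = 3.3251 - 1.6241 = 1.701 bits


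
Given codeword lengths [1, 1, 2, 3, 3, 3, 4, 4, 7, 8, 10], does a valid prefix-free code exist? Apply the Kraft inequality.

Kraft inequality: Σ 2^(-l_i) ≤ 1 for prefix-free code
Calculating: 2^(-1) + 2^(-1) + 2^(-2) + 2^(-3) + 2^(-3) + 2^(-3) + 2^(-4) + 2^(-4) + 2^(-7) + 2^(-8) + 2^(-10)
= 0.5 + 0.5 + 0.25 + 0.125 + 0.125 + 0.125 + 0.0625 + 0.0625 + 0.0078125 + 0.00390625 + 0.0009765625
= 1.7627
Since 1.7627 > 1, prefix-free code does not exist


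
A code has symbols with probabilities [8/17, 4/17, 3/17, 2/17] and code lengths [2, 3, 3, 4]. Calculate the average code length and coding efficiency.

Average length L = Σ p_i × l_i = 2.6471 bits
Entropy H = 1.8078 bits
Efficiency η = H/L × 100% = 68.29%


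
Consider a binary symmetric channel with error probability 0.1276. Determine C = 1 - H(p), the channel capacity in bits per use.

For BSC with error probability p:
C = 1 - H(p) where H(p) is binary entropy
H(0.1276) = -0.1276 × log₂(0.1276) - 0.8724 × log₂(0.8724)
H(p) = 0.5508
C = 1 - 0.5508 = 0.4492 bits/use


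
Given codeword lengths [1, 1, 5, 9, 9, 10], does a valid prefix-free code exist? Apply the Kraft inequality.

Kraft inequality: Σ 2^(-l_i) ≤ 1 for prefix-free code
Calculating: 2^(-1) + 2^(-1) + 2^(-5) + 2^(-9) + 2^(-9) + 2^(-10)
= 0.5 + 0.5 + 0.03125 + 0.001953125 + 0.001953125 + 0.0009765625
= 1.0361
Since 1.0361 > 1, prefix-free code does not exist


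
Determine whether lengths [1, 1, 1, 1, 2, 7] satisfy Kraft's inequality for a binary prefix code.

Kraft inequality: Σ 2^(-l_i) ≤ 1 for prefix-free code
Calculating: 2^(-1) + 2^(-1) + 2^(-1) + 2^(-1) + 2^(-2) + 2^(-7)
= 0.5 + 0.5 + 0.5 + 0.5 + 0.25 + 0.0078125
= 2.2578
Since 2.2578 > 1, prefix-free code does not exist


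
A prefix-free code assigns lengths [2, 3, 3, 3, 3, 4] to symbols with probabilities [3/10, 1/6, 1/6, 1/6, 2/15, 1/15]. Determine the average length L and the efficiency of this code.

Average length L = Σ p_i × l_i = 2.7667 bits
Entropy H = 2.4616 bits
Efficiency η = H/L × 100% = 88.97%


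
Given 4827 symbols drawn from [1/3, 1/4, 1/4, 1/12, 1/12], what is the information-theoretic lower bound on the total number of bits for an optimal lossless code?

Entropy H = 2.1258 bits/symbol
Minimum bits = H × n = 2.1258 × 4827
= 10261.31 bits


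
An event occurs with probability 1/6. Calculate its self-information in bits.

Information content I(x) = -log₂(p(x))
I = -log₂(1/6) = -log₂(0.1667)
I = 2.5850 bits


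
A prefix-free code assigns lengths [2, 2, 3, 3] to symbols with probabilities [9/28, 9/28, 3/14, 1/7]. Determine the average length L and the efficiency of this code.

Average length L = Σ p_i × l_i = 2.3571 bits
Entropy H = 1.9299 bits
Efficiency η = H/L × 100% = 81.88%


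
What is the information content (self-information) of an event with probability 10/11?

Information content I(x) = -log₂(p(x))
I = -log₂(10/11) = -log₂(0.9091)
I = 0.1375 bits


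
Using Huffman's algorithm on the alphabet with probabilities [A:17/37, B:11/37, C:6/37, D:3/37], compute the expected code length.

Huffman tree construction:
Combine smallest probabilities repeatedly
Resulting codes:
  A: 0 (length 1)
  B: 11 (length 2)
  C: 101 (length 3)
  D: 100 (length 3)
Average length = Σ p(s) × length(s) = 1.7838 bits


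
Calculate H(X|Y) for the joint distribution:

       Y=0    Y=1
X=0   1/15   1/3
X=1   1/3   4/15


H(X|Y) = Σ_y p(y) H(X|Y=y)
  p(Y=0) = 2/5, H(X|Y=0) = 0.6500
  p(Y=1) = 3/5, H(X|Y=1) = 0.9911
H(X|Y) = 0.4000×0.6500 + 0.6000×0.9911 = 0.8547 bits


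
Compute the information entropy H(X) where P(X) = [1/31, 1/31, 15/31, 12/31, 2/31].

H(X) = -Σ p(x) log₂ p(x)
  -1/31 × log₂(1/31) = 0.1598
  -1/31 × log₂(1/31) = 0.1598
  -15/31 × log₂(15/31) = 0.5068
  -12/31 × log₂(12/31) = 0.5300
  -2/31 × log₂(2/31) = 0.2551
H(X) = 1.6115 bits


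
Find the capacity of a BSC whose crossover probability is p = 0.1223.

For BSC with error probability p:
C = 1 - H(p) where H(p) is binary entropy
H(0.1223) = -0.1223 × log₂(0.1223) - 0.8777 × log₂(0.8777)
H(p) = 0.5359
C = 1 - 0.5359 = 0.4641 bits/use


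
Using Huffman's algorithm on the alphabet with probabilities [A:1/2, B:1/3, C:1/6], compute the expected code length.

Huffman tree construction:
Combine smallest probabilities repeatedly
Resulting codes:
  A: 0 (length 1)
  B: 11 (length 2)
  C: 10 (length 2)
Average length = Σ p(s) × length(s) = 1.5000 bits


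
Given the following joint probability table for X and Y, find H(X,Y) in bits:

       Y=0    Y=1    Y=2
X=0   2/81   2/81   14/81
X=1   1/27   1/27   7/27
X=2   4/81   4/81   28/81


H(X,Y) = -Σ p(x,y) log₂ p(x,y)
  p(0,0)=2/81: -0.0247 × log₂(0.0247) = 0.1318
  p(0,1)=2/81: -0.0247 × log₂(0.0247) = 0.1318
  p(0,2)=14/81: -0.1728 × log₂(0.1728) = 0.4377
  p(1,0)=1/27: -0.0370 × log₂(0.0370) = 0.1761
  p(1,1)=1/27: -0.0370 × log₂(0.0370) = 0.1761
  p(1,2)=7/27: -0.2593 × log₂(0.2593) = 0.5049
  p(2,0)=4/81: -0.0494 × log₂(0.0494) = 0.2143
  p(2,1)=4/81: -0.0494 × log₂(0.0494) = 0.2143
  p(2,2)=28/81: -0.3457 × log₂(0.3457) = 0.5298
H(X,Y) = 2.5169 bits


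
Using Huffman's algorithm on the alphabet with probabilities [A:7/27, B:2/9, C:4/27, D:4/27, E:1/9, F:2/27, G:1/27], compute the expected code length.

Huffman tree construction:
Combine smallest probabilities repeatedly
Resulting codes:
  A: 10 (length 2)
  B: 00 (length 2)
  C: 110 (length 3)
  D: 111 (length 3)
  E: 010 (length 3)
  F: 0111 (length 4)
  G: 0110 (length 4)
Average length = Σ p(s) × length(s) = 2.6296 bits


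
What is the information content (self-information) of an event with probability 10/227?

Information content I(x) = -log₂(p(x))
I = -log₂(10/227) = -log₂(0.0441)
I = 4.5046 bits


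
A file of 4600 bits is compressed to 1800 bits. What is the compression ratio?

Compression ratio = Original / Compressed
= 4600 / 1800 = 2.56:1


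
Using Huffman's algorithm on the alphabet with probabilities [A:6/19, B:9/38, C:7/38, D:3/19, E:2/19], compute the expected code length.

Huffman tree construction:
Combine smallest probabilities repeatedly
Resulting codes:
  A: 11 (length 2)
  B: 01 (length 2)
  C: 00 (length 2)
  D: 101 (length 3)
  E: 100 (length 3)
Average length = Σ p(s) × length(s) = 2.2632 bits


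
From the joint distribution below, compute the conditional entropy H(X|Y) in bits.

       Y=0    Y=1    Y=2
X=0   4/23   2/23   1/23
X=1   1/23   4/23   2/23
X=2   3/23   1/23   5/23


H(X|Y) = Σ_y p(y) H(X|Y=y)
  p(Y=0) = 8/23, H(X|Y=0) = 1.4056
  p(Y=1) = 7/23, H(X|Y=1) = 1.3788
  p(Y=2) = 8/23, H(X|Y=2) = 1.2988
H(X|Y) = 0.3478×1.4056 + 0.3043×1.3788 + 0.3478×1.2988 = 1.3603 bits


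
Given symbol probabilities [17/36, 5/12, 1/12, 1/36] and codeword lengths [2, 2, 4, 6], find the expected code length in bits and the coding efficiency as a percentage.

Average length L = Σ p_i × l_i = 2.2778 bits
Entropy H = 1.4798 bits
Efficiency η = H/L × 100% = 64.97%


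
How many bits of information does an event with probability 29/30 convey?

Information content I(x) = -log₂(p(x))
I = -log₂(29/30) = -log₂(0.9667)
I = 0.0489 bits


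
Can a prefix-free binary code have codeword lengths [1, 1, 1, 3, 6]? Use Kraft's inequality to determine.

Kraft inequality: Σ 2^(-l_i) ≤ 1 for prefix-free code
Calculating: 2^(-1) + 2^(-1) + 2^(-1) + 2^(-3) + 2^(-6)
= 0.5 + 0.5 + 0.5 + 0.125 + 0.015625
= 1.6406
Since 1.6406 > 1, prefix-free code does not exist


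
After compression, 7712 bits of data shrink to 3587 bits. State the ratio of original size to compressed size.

Compression ratio = Original / Compressed
= 7712 / 3587 = 2.15:1


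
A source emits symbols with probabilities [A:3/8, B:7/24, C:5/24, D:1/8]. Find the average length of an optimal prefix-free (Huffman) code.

Huffman tree construction:
Combine smallest probabilities repeatedly
Resulting codes:
  A: 0 (length 1)
  B: 10 (length 2)
  C: 111 (length 3)
  D: 110 (length 3)
Average length = Σ p(s) × length(s) = 1.9583 bits


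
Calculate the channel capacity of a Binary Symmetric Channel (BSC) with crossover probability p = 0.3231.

For BSC with error probability p:
C = 1 - H(p) where H(p) is binary entropy
H(0.3231) = -0.3231 × log₂(0.3231) - 0.6769 × log₂(0.6769)
H(p) = 0.9077
C = 1 - 0.9077 = 0.0923 bits/use


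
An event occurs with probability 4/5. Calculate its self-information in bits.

Information content I(x) = -log₂(p(x))
I = -log₂(4/5) = -log₂(0.8000)
I = 0.3219 bits


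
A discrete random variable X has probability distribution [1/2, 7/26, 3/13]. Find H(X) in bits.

H(X) = -Σ p(x) log₂ p(x)
  -1/2 × log₂(1/2) = 0.5000
  -7/26 × log₂(7/26) = 0.5097
  -3/13 × log₂(3/13) = 0.4882
H(X) = 1.4979 bits


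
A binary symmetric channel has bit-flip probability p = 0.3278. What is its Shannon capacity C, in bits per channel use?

For BSC with error probability p:
C = 1 - H(p) where H(p) is binary entropy
H(0.3278) = -0.3278 × log₂(0.3278) - 0.6722 × log₂(0.6722)
H(p) = 0.9127
C = 1 - 0.9127 = 0.0873 bits/use


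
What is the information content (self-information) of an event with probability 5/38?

Information content I(x) = -log₂(p(x))
I = -log₂(5/38) = -log₂(0.1316)
I = 2.9260 bits


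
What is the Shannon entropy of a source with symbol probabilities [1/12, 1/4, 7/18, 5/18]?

H(X) = -Σ p(x) log₂ p(x)
  -1/12 × log₂(1/12) = 0.2987
  -1/4 × log₂(1/4) = 0.5000
  -7/18 × log₂(7/18) = 0.5299
  -5/18 × log₂(5/18) = 0.5133
H(X) = 1.8420 bits


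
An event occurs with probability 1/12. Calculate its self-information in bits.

Information content I(x) = -log₂(p(x))
I = -log₂(1/12) = -log₂(0.0833)
I = 3.5850 bits


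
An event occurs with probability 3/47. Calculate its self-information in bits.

Information content I(x) = -log₂(p(x))
I = -log₂(3/47) = -log₂(0.0638)
I = 3.9696 bits


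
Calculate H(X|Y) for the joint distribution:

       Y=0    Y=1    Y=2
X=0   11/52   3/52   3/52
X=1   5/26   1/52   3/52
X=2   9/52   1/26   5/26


H(X|Y) = Σ_y p(y) H(X|Y=y)
  p(Y=0) = 15/26, H(X|Y=0) = 1.5801
  p(Y=1) = 3/26, H(X|Y=1) = 1.4591
  p(Y=2) = 4/13, H(X|Y=2) = 1.3294
H(X|Y) = 0.5769×1.5801 + 0.1154×1.4591 + 0.3077×1.3294 = 1.4890 bits


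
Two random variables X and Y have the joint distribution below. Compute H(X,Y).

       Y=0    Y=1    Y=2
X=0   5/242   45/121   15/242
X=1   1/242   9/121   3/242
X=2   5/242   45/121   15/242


H(X,Y) = -Σ p(x,y) log₂ p(x,y)
  p(0,0)=5/242: -0.0207 × log₂(0.0207) = 0.1156
  p(0,1)=45/121: -0.3719 × log₂(0.3719) = 0.5307
  p(0,2)=15/242: -0.0620 × log₂(0.0620) = 0.2487
  p(1,0)=1/242: -0.0041 × log₂(0.0041) = 0.0327
  p(1,1)=9/121: -0.0744 × log₂(0.0744) = 0.2788
  p(1,2)=3/242: -0.0124 × log₂(0.0124) = 0.0785
  p(2,0)=5/242: -0.0207 × log₂(0.0207) = 0.1156
  p(2,1)=45/121: -0.3719 × log₂(0.3719) = 0.5307
  p(2,2)=15/242: -0.0620 × log₂(0.0620) = 0.2487
H(X,Y) = 2.1801 bits


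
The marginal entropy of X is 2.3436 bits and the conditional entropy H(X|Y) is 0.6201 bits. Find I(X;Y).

I(X;Y) = H(X) - H(X|Y)
I(X;Y) = 2.3436 - 0.6201 = 1.7235 bits


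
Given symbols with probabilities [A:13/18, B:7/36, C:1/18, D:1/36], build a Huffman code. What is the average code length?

Huffman tree construction:
Combine smallest probabilities repeatedly
Resulting codes:
  A: 1 (length 1)
  B: 01 (length 2)
  C: 001 (length 3)
  D: 000 (length 3)
Average length = Σ p(s) × length(s) = 1.3611 bits


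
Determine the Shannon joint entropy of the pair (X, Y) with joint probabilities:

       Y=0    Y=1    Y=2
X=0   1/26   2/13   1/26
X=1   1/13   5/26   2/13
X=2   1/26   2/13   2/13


H(X,Y) = -Σ p(x,y) log₂ p(x,y)
  p(0,0)=1/26: -0.0385 × log₂(0.0385) = 0.1808
  p(0,1)=2/13: -0.1538 × log₂(0.1538) = 0.4155
  p(0,2)=1/26: -0.0385 × log₂(0.0385) = 0.1808
  p(1,0)=1/13: -0.0769 × log₂(0.0769) = 0.2846
  p(1,1)=5/26: -0.1923 × log₂(0.1923) = 0.4574
  p(1,2)=2/13: -0.1538 × log₂(0.1538) = 0.4155
  p(2,0)=1/26: -0.0385 × log₂(0.0385) = 0.1808
  p(2,1)=2/13: -0.1538 × log₂(0.1538) = 0.4155
  p(2,2)=2/13: -0.1538 × log₂(0.1538) = 0.4155
H(X,Y) = 2.9462 bits


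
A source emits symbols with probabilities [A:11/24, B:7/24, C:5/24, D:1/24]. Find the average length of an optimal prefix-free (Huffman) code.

Huffman tree construction:
Combine smallest probabilities repeatedly
Resulting codes:
  A: 0 (length 1)
  B: 11 (length 2)
  C: 101 (length 3)
  D: 100 (length 3)
Average length = Σ p(s) × length(s) = 1.7917 bits


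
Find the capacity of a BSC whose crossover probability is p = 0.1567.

For BSC with error probability p:
C = 1 - H(p) where H(p) is binary entropy
H(0.1567) = -0.1567 × log₂(0.1567) - 0.8433 × log₂(0.8433)
H(p) = 0.6264
C = 1 - 0.6264 = 0.3736 bits/use


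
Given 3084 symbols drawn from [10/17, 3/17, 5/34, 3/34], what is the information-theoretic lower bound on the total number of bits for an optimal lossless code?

Entropy H = 1.6077 bits/symbol
Minimum bits = H × n = 1.6077 × 3084
= 4958.06 bits


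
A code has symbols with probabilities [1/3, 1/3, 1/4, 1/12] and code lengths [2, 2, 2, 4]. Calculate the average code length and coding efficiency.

Average length L = Σ p_i × l_i = 2.1667 bits
Entropy H = 1.8554 bits
Efficiency η = H/L × 100% = 85.63%


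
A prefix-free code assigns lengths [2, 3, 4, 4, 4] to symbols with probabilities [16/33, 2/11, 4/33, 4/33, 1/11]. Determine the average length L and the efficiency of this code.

Average length L = Σ p_i × l_i = 2.8485 bits
Entropy H = 2.0061 bits
Efficiency η = H/L × 100% = 70.43%


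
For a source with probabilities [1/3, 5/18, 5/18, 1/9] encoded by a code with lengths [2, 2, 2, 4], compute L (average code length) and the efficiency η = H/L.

Average length L = Σ p_i × l_i = 2.2222 bits
Entropy H = 1.9072 bits
Efficiency η = H/L × 100% = 85.82%


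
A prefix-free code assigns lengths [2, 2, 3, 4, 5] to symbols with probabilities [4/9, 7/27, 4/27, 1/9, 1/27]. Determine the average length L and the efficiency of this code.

Average length L = Σ p_i × l_i = 2.4815 bits
Entropy H = 1.9613 bits
Efficiency η = H/L × 100% = 79.04%


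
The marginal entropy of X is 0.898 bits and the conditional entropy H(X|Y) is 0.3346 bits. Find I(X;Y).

I(X;Y) = H(X) - H(X|Y)
I(X;Y) = 0.898 - 0.3346 = 0.5634 bits


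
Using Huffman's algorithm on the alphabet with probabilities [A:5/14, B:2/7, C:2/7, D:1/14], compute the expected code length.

Huffman tree construction:
Combine smallest probabilities repeatedly
Resulting codes:
  A: 11 (length 2)
  B: 01 (length 2)
  C: 10 (length 2)
  D: 00 (length 2)
Average length = Σ p(s) × length(s) = 2.0000 bits


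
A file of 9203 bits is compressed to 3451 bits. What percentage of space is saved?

Space savings = (1 - Compressed/Original) × 100%
= (1 - 3451/9203) × 100%
= 62.50%


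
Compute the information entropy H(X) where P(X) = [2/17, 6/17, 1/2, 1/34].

H(X) = -Σ p(x) log₂ p(x)
  -2/17 × log₂(2/17) = 0.3632
  -6/17 × log₂(6/17) = 0.5303
  -1/2 × log₂(1/2) = 0.5000
  -1/34 × log₂(1/34) = 0.1496
H(X) = 1.5432 bits


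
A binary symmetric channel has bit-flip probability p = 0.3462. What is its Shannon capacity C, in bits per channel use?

For BSC with error probability p:
C = 1 - H(p) where H(p) is binary entropy
H(0.3462) = -0.3462 × log₂(0.3462) - 0.6538 × log₂(0.6538)
H(p) = 0.9306
C = 1 - 0.9306 = 0.0694 bits/use


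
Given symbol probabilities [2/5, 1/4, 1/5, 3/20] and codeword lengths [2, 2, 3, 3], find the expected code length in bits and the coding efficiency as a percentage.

Average length L = Σ p_i × l_i = 2.3500 bits
Entropy H = 1.9037 bits
Efficiency η = H/L × 100% = 81.01%


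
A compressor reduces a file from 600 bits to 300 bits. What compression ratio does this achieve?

Compression ratio = Original / Compressed
= 600 / 300 = 2.00:1


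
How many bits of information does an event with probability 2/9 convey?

Information content I(x) = -log₂(p(x))
I = -log₂(2/9) = -log₂(0.2222)
I = 2.1699 bits


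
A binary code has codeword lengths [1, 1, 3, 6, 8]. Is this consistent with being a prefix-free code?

Kraft inequality: Σ 2^(-l_i) ≤ 1 for prefix-free code
Calculating: 2^(-1) + 2^(-1) + 2^(-3) + 2^(-6) + 2^(-8)
= 0.5 + 0.5 + 0.125 + 0.015625 + 0.00390625
= 1.1445
Since 1.1445 > 1, prefix-free code does not exist


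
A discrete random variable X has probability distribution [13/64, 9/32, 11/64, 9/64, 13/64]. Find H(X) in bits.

H(X) = -Σ p(x) log₂ p(x)
  -13/64 × log₂(13/64) = 0.4671
  -9/32 × log₂(9/32) = 0.5147
  -11/64 × log₂(11/64) = 0.4367
  -9/64 × log₂(9/64) = 0.3980
  -13/64 × log₂(13/64) = 0.4671
H(X) = 2.2835 bits


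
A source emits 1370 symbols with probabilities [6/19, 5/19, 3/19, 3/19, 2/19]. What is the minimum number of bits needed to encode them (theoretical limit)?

Entropy H = 2.2148 bits/symbol
Minimum bits = H × n = 2.2148 × 1370
= 3034.29 bits


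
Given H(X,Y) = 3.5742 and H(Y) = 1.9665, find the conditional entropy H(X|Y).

Chain rule: H(X,Y) = H(X|Y) + H(Y)
H(X|Y) = H(X,Y) - H(Y) = 3.5742 - 1.9665 = 1.6077 bits


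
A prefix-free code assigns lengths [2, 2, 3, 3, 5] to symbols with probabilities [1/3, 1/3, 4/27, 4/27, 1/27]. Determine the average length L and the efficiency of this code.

Average length L = Σ p_i × l_i = 2.4074 bits
Entropy H = 2.0490 bits
Efficiency η = H/L × 100% = 85.11%


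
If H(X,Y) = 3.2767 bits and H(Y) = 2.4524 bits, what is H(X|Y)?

Chain rule: H(X,Y) = H(X|Y) + H(Y)
H(X|Y) = H(X,Y) - H(Y) = 3.2767 - 2.4524 = 0.8243 bits


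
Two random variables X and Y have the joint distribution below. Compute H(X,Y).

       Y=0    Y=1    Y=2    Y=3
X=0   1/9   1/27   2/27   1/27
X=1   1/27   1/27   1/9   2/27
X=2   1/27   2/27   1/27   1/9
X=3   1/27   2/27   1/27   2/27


H(X,Y) = -Σ p(x,y) log₂ p(x,y)
  p(0,0)=1/9: -0.1111 × log₂(0.1111) = 0.3522
  p(0,1)=1/27: -0.0370 × log₂(0.0370) = 0.1761
  p(0,2)=2/27: -0.0741 × log₂(0.0741) = 0.2781
  p(0,3)=1/27: -0.0370 × log₂(0.0370) = 0.1761
  p(1,0)=1/27: -0.0370 × log₂(0.0370) = 0.1761
  p(1,1)=1/27: -0.0370 × log₂(0.0370) = 0.1761
  p(1,2)=1/9: -0.1111 × log₂(0.1111) = 0.3522
  p(1,3)=2/27: -0.0741 × log₂(0.0741) = 0.2781
  p(2,0)=1/27: -0.0370 × log₂(0.0370) = 0.1761
  p(2,1)=2/27: -0.0741 × log₂(0.0741) = 0.2781
  p(2,2)=1/27: -0.0370 × log₂(0.0370) = 0.1761
  p(2,3)=1/9: -0.1111 × log₂(0.1111) = 0.3522
  p(3,0)=1/27: -0.0370 × log₂(0.0370) = 0.1761
  p(3,1)=2/27: -0.0741 × log₂(0.0741) = 0.2781
  p(3,2)=1/27: -0.0370 × log₂(0.0370) = 0.1761
  p(3,3)=2/27: -0.0741 × log₂(0.0741) = 0.2781
H(X,Y) = 3.8562 bits


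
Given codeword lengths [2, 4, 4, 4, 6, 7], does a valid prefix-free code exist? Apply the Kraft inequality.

Kraft inequality: Σ 2^(-l_i) ≤ 1 for prefix-free code
Calculating: 2^(-2) + 2^(-4) + 2^(-4) + 2^(-4) + 2^(-6) + 2^(-7)
= 0.25 + 0.0625 + 0.0625 + 0.0625 + 0.015625 + 0.0078125
= 0.4609
Since 0.4609 ≤ 1, prefix-free code exists


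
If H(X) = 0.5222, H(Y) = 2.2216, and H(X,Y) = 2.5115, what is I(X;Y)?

I(X;Y) = H(X) + H(Y) - H(X,Y)
I(X;Y) = 0.5222 + 2.2216 - 2.5115 = 0.2323 bits


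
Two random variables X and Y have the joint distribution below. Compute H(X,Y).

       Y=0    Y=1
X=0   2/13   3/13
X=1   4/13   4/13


H(X,Y) = -Σ p(x,y) log₂ p(x,y)
  p(0,0)=2/13: -0.1538 × log₂(0.1538) = 0.4155
  p(0,1)=3/13: -0.2308 × log₂(0.2308) = 0.4882
  p(1,0)=4/13: -0.3077 × log₂(0.3077) = 0.5232
  p(1,1)=4/13: -0.3077 × log₂(0.3077) = 0.5232
H(X,Y) = 1.9501 bits


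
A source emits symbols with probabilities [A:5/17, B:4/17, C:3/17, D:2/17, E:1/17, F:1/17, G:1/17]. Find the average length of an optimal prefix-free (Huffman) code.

Huffman tree construction:
Combine smallest probabilities repeatedly
Resulting codes:
  A: 10 (length 2)
  B: 01 (length 2)
  C: 111 (length 3)
  D: 001 (length 3)
  E: 1100 (length 4)
  F: 1101 (length 4)
  G: 000 (length 3)
Average length = Σ p(s) × length(s) = 2.5882 bits


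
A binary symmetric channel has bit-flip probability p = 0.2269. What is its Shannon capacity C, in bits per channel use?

For BSC with error probability p:
C = 1 - H(p) where H(p) is binary entropy
H(0.2269) = -0.2269 × log₂(0.2269) - 0.7731 × log₂(0.7731)
H(p) = 0.7726
C = 1 - 0.7726 = 0.2274 bits/use


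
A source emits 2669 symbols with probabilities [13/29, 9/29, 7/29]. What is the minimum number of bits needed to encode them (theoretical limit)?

Entropy H = 1.5378 bits/symbol
Minimum bits = H × n = 1.5378 × 2669
= 4104.27 bits


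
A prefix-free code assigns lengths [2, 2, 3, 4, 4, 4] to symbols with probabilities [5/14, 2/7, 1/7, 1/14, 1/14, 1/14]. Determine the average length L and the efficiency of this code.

Average length L = Σ p_i × l_i = 2.5714 bits
Entropy H = 2.2638 bits
Efficiency η = H/L × 100% = 88.04%


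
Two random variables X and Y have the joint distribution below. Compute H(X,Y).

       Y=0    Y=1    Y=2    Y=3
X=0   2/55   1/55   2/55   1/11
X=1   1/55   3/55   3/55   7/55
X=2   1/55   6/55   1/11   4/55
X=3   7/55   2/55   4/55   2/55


H(X,Y) = -Σ p(x,y) log₂ p(x,y)
  p(0,0)=2/55: -0.0364 × log₂(0.0364) = 0.1739
  p(0,1)=1/55: -0.0182 × log₂(0.0182) = 0.1051
  p(0,2)=2/55: -0.0364 × log₂(0.0364) = 0.1739
  p(0,3)=1/11: -0.0909 × log₂(0.0909) = 0.3145
  p(1,0)=1/55: -0.0182 × log₂(0.0182) = 0.1051
  p(1,1)=3/55: -0.0545 × log₂(0.0545) = 0.2289
  p(1,2)=3/55: -0.0545 × log₂(0.0545) = 0.2289
  p(1,3)=7/55: -0.1273 × log₂(0.1273) = 0.3785
  p(2,0)=1/55: -0.0182 × log₂(0.0182) = 0.1051
  p(2,1)=6/55: -0.1091 × log₂(0.1091) = 0.3487
  p(2,2)=1/11: -0.0909 × log₂(0.0909) = 0.3145
  p(2,3)=4/55: -0.0727 × log₂(0.0727) = 0.2750
  p(3,0)=7/55: -0.1273 × log₂(0.1273) = 0.3785
  p(3,1)=2/55: -0.0364 × log₂(0.0364) = 0.1739
  p(3,2)=4/55: -0.0727 × log₂(0.0727) = 0.2750
  p(3,3)=2/55: -0.0364 × log₂(0.0364) = 0.1739
H(X,Y) = 3.7533 bits


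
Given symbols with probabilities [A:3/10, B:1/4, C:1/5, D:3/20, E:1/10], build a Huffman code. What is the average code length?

Huffman tree construction:
Combine smallest probabilities repeatedly
Resulting codes:
  A: 11 (length 2)
  B: 01 (length 2)
  C: 00 (length 2)
  D: 101 (length 3)
  E: 100 (length 3)
Average length = Σ p(s) × length(s) = 2.2500 bits


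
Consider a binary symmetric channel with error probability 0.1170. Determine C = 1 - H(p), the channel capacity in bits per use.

For BSC with error probability p:
C = 1 - H(p) where H(p) is binary entropy
H(0.1170) = -0.1170 × log₂(0.1170) - 0.8830 × log₂(0.8830)
H(p) = 0.5207
C = 1 - 0.5207 = 0.4793 bits/use


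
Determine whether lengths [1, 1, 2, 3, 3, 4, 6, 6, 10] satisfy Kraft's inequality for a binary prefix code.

Kraft inequality: Σ 2^(-l_i) ≤ 1 for prefix-free code
Calculating: 2^(-1) + 2^(-1) + 2^(-2) + 2^(-3) + 2^(-3) + 2^(-4) + 2^(-6) + 2^(-6) + 2^(-10)
= 0.5 + 0.5 + 0.25 + 0.125 + 0.125 + 0.0625 + 0.015625 + 0.015625 + 0.0009765625
= 1.5947
Since 1.5947 > 1, prefix-free code does not exist


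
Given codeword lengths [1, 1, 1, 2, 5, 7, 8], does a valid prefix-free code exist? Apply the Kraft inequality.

Kraft inequality: Σ 2^(-l_i) ≤ 1 for prefix-free code
Calculating: 2^(-1) + 2^(-1) + 2^(-1) + 2^(-2) + 2^(-5) + 2^(-7) + 2^(-8)
= 0.5 + 0.5 + 0.5 + 0.25 + 0.03125 + 0.0078125 + 0.00390625
= 1.7930
Since 1.7930 > 1, prefix-free code does not exist


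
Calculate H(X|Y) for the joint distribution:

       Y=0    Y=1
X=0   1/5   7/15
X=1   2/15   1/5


H(X|Y) = Σ_y p(y) H(X|Y=y)
  p(Y=0) = 1/3, H(X|Y=0) = 0.9710
  p(Y=1) = 2/3, H(X|Y=1) = 0.8813
H(X|Y) = 0.3333×0.9710 + 0.6667×0.8813 = 0.9112 bits


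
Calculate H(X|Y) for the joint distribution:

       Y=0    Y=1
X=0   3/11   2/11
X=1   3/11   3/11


H(X|Y) = Σ_y p(y) H(X|Y=y)
  p(Y=0) = 6/11, H(X|Y=0) = 1.0000
  p(Y=1) = 5/11, H(X|Y=1) = 0.9710
H(X|Y) = 0.5455×1.0000 + 0.4545×0.9710 = 0.9868 bits


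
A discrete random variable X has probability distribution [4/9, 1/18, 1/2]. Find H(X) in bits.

H(X) = -Σ p(x) log₂ p(x)
  -4/9 × log₂(4/9) = 0.5200
  -1/18 × log₂(1/18) = 0.2317
  -1/2 × log₂(1/2) = 0.5000
H(X) = 1.2516 bits


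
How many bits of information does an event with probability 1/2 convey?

Information content I(x) = -log₂(p(x))
I = -log₂(1/2) = -log₂(0.5000)
I = 1.0000 bits


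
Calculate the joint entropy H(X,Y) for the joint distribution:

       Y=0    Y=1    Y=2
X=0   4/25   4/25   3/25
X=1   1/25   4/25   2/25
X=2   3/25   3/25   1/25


H(X,Y) = -Σ p(x,y) log₂ p(x,y)
  p(0,0)=4/25: -0.1600 × log₂(0.1600) = 0.4230
  p(0,1)=4/25: -0.1600 × log₂(0.1600) = 0.4230
  p(0,2)=3/25: -0.1200 × log₂(0.1200) = 0.3671
  p(1,0)=1/25: -0.0400 × log₂(0.0400) = 0.1858
  p(1,1)=4/25: -0.1600 × log₂(0.1600) = 0.4230
  p(1,2)=2/25: -0.0800 × log₂(0.0800) = 0.2915
  p(2,0)=3/25: -0.1200 × log₂(0.1200) = 0.3671
  p(2,1)=3/25: -0.1200 × log₂(0.1200) = 0.3671
  p(2,2)=1/25: -0.0400 × log₂(0.0400) = 0.1858
H(X,Y) = 3.0333 bits


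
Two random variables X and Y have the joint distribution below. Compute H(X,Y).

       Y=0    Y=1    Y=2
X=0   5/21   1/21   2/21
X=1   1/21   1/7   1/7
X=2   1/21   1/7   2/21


H(X,Y) = -Σ p(x,y) log₂ p(x,y)
  p(0,0)=5/21: -0.2381 × log₂(0.2381) = 0.4929
  p(0,1)=1/21: -0.0476 × log₂(0.0476) = 0.2092
  p(0,2)=2/21: -0.0952 × log₂(0.0952) = 0.3231
  p(1,0)=1/21: -0.0476 × log₂(0.0476) = 0.2092
  p(1,1)=1/7: -0.1429 × log₂(0.1429) = 0.4011
  p(1,2)=1/7: -0.1429 × log₂(0.1429) = 0.4011
  p(2,0)=1/21: -0.0476 × log₂(0.0476) = 0.2092
  p(2,1)=1/7: -0.1429 × log₂(0.1429) = 0.4011
  p(2,2)=2/21: -0.0952 × log₂(0.0952) = 0.3231
H(X,Y) = 2.9697 bits


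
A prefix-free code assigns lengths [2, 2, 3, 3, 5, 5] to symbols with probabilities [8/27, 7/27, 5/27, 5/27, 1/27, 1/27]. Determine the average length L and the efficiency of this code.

Average length L = Σ p_i × l_i = 2.5926 bits
Entropy H = 2.2782 bits
Efficiency η = H/L × 100% = 87.87%


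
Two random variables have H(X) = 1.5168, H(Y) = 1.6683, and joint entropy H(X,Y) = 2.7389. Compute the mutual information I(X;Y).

I(X;Y) = H(X) + H(Y) - H(X,Y)
I(X;Y) = 1.5168 + 1.6683 - 2.7389 = 0.4462 bits


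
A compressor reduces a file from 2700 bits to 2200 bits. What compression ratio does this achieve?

Compression ratio = Original / Compressed
= 2700 / 2200 = 1.23:1


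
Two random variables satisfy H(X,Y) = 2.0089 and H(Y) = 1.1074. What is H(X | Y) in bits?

Chain rule: H(X,Y) = H(X|Y) + H(Y)
H(X|Y) = H(X,Y) - H(Y) = 2.0089 - 1.1074 = 0.9015 bits


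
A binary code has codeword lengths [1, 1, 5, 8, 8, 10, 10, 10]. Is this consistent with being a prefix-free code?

Kraft inequality: Σ 2^(-l_i) ≤ 1 for prefix-free code
Calculating: 2^(-1) + 2^(-1) + 2^(-5) + 2^(-8) + 2^(-8) + 2^(-10) + 2^(-10) + 2^(-10)
= 0.5 + 0.5 + 0.03125 + 0.00390625 + 0.00390625 + 0.0009765625 + 0.0009765625 + 0.0009765625
= 1.0420
Since 1.0420 > 1, prefix-free code does not exist


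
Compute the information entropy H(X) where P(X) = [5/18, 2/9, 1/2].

H(X) = -Σ p(x) log₂ p(x)
  -5/18 × log₂(5/18) = 0.5133
  -2/9 × log₂(2/9) = 0.4822
  -1/2 × log₂(1/2) = 0.5000
H(X) = 1.4955 bits


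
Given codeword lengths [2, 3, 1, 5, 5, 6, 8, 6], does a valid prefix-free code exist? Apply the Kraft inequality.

Kraft inequality: Σ 2^(-l_i) ≤ 1 for prefix-free code
Calculating: 2^(-2) + 2^(-3) + 2^(-1) + 2^(-5) + 2^(-5) + 2^(-6) + 2^(-8) + 2^(-6)
= 0.25 + 0.125 + 0.5 + 0.03125 + 0.03125 + 0.015625 + 0.00390625 + 0.015625
= 0.9727
Since 0.9727 ≤ 1, prefix-free code exists


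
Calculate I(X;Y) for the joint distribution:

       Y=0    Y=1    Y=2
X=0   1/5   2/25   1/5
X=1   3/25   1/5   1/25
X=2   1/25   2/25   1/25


H(X) = 1.4619, H(Y) = 1.5755, H(X,Y) = 2.9005
I(X;Y) = H(X) + H(Y) - H(X,Y) = 0.1368 bits


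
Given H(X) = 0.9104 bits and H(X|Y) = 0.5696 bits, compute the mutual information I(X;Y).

I(X;Y) = H(X) - H(X|Y)
I(X;Y) = 0.9104 - 0.5696 = 0.3408 bits


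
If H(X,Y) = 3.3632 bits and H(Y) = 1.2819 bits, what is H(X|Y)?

Chain rule: H(X,Y) = H(X|Y) + H(Y)
H(X|Y) = H(X,Y) - H(Y) = 3.3632 - 1.2819 = 2.0813 bits


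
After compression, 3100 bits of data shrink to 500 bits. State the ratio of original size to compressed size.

Compression ratio = Original / Compressed
= 3100 / 500 = 6.20:1


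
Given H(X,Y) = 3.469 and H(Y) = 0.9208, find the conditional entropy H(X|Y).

Chain rule: H(X,Y) = H(X|Y) + H(Y)
H(X|Y) = H(X,Y) - H(Y) = 3.469 - 0.9208 = 2.5482 bits


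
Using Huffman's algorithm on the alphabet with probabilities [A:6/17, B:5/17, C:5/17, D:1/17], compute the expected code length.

Huffman tree construction:
Combine smallest probabilities repeatedly
Resulting codes:
  A: 11 (length 2)
  B: 01 (length 2)
  C: 10 (length 2)
  D: 00 (length 2)
Average length = Σ p(s) × length(s) = 2.0000 bits


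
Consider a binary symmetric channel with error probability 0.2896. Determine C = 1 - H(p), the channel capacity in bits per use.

For BSC with error probability p:
C = 1 - H(p) where H(p) is binary entropy
H(0.2896) = -0.2896 × log₂(0.2896) - 0.7104 × log₂(0.7104)
H(p) = 0.8682
C = 1 - 0.8682 = 0.1318 bits/use


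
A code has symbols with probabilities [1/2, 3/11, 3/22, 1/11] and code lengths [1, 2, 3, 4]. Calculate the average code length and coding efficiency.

Average length L = Σ p_i × l_i = 1.8182 bits
Entropy H = 1.7177 bits
Efficiency η = H/L × 100% = 94.47%


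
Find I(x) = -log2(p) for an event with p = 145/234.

Information content I(x) = -log₂(p(x))
I = -log₂(145/234) = -log₂(0.6197)
I = 0.6905 bits


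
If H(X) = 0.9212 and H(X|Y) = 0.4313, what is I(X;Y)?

I(X;Y) = H(X) - H(X|Y)
I(X;Y) = 0.9212 - 0.4313 = 0.4899 bits


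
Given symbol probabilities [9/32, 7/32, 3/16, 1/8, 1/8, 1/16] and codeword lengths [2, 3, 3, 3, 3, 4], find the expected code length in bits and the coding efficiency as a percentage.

Average length L = Σ p_i × l_i = 2.7812 bits
Entropy H = 2.4472 bits
Efficiency η = H/L × 100% = 87.99%


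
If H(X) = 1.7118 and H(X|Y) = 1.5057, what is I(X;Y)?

I(X;Y) = H(X) - H(X|Y)
I(X;Y) = 1.7118 - 1.5057 = 0.2061 bits


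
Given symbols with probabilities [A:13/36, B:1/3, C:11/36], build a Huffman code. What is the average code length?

Huffman tree construction:
Combine smallest probabilities repeatedly
Resulting codes:
  A: 0 (length 1)
  B: 11 (length 2)
  C: 10 (length 2)
Average length = Σ p(s) × length(s) = 1.6389 bits


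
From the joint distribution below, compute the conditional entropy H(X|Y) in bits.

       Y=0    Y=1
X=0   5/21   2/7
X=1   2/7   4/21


H(X|Y) = Σ_y p(y) H(X|Y=y)
  p(Y=0) = 11/21, H(X|Y=0) = 0.9940
  p(Y=1) = 10/21, H(X|Y=1) = 0.9710
H(X|Y) = 0.5238×0.9940 + 0.4762×0.9710 = 0.9830 bits


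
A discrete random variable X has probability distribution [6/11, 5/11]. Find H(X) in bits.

H(X) = -Σ p(x) log₂ p(x)
  -6/11 × log₂(6/11) = 0.4770
  -5/11 × log₂(5/11) = 0.5170
H(X) = 0.9940 bits


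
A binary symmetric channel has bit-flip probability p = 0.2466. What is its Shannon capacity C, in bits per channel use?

For BSC with error probability p:
C = 1 - H(p) where H(p) is binary entropy
H(0.2466) = -0.2466 × log₂(0.2466) - 0.7534 × log₂(0.7534)
H(p) = 0.8058
C = 1 - 0.8058 = 0.1942 bits/use


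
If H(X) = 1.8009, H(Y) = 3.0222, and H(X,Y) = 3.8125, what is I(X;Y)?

I(X;Y) = H(X) + H(Y) - H(X,Y)
I(X;Y) = 1.8009 + 3.0222 - 3.8125 = 1.0106 bits


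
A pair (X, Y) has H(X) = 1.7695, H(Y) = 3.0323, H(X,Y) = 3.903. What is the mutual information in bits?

I(X;Y) = H(X) + H(Y) - H(X,Y)
I(X;Y) = 1.7695 + 3.0323 - 3.903 = 0.8988 bits


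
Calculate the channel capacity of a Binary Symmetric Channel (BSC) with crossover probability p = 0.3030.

For BSC with error probability p:
C = 1 - H(p) where H(p) is binary entropy
H(0.3030) = -0.3030 × log₂(0.3030) - 0.6970 × log₂(0.6970)
H(p) = 0.8849
C = 1 - 0.8849 = 0.1151 bits/use


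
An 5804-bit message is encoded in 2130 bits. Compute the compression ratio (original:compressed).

Compression ratio = Original / Compressed
= 5804 / 2130 = 2.72:1


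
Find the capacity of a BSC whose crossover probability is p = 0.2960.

For BSC with error probability p:
C = 1 - H(p) where H(p) is binary entropy
H(0.2960) = -0.2960 × log₂(0.2960) - 0.7040 × log₂(0.7040)
H(p) = 0.8763
C = 1 - 0.8763 = 0.1237 bits/use


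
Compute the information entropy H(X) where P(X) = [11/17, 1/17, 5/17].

H(X) = -Σ p(x) log₂ p(x)
  -11/17 × log₂(11/17) = 0.4064
  -1/17 × log₂(1/17) = 0.2404
  -5/17 × log₂(5/17) = 0.5193
H(X) = 1.1661 bits


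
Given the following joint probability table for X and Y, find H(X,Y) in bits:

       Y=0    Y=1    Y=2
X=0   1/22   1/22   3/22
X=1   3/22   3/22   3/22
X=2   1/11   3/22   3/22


H(X,Y) = -Σ p(x,y) log₂ p(x,y)
  p(0,0)=1/22: -0.0455 × log₂(0.0455) = 0.2027
  p(0,1)=1/22: -0.0455 × log₂(0.0455) = 0.2027
  p(0,2)=3/22: -0.1364 × log₂(0.1364) = 0.3920
  p(1,0)=3/22: -0.1364 × log₂(0.1364) = 0.3920
  p(1,1)=3/22: -0.1364 × log₂(0.1364) = 0.3920
  p(1,2)=3/22: -0.1364 × log₂(0.1364) = 0.3920
  p(2,0)=1/11: -0.0909 × log₂(0.0909) = 0.3145
  p(2,1)=3/22: -0.1364 × log₂(0.1364) = 0.3920
  p(2,2)=3/22: -0.1364 × log₂(0.1364) = 0.3920
H(X,Y) = 3.0717 bits


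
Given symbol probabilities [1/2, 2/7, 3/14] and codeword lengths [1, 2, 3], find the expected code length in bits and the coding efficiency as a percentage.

Average length L = Σ p_i × l_i = 1.7143 bits
Entropy H = 1.4926 bits
Efficiency η = H/L × 100% = 87.07%


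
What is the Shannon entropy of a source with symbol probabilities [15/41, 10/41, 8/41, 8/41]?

H(X) = -Σ p(x) log₂ p(x)
  -15/41 × log₂(15/41) = 0.5307
  -10/41 × log₂(10/41) = 0.4965
  -8/41 × log₂(8/41) = 0.4600
  -8/41 × log₂(8/41) = 0.4600
H(X) = 1.9472 bits


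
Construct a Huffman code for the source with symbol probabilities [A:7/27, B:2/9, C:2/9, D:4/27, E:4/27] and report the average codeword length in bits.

Huffman tree construction:
Combine smallest probabilities repeatedly
Resulting codes:
  A: 10 (length 2)
  B: 00 (length 2)
  C: 01 (length 2)
  D: 110 (length 3)
  E: 111 (length 3)
Average length = Σ p(s) × length(s) = 2.2963 bits


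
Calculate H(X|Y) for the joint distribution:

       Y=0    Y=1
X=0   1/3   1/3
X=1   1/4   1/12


H(X|Y) = Σ_y p(y) H(X|Y=y)
  p(Y=0) = 7/12, H(X|Y=0) = 0.9852
  p(Y=1) = 5/12, H(X|Y=1) = 0.7219
H(X|Y) = 0.5833×0.9852 + 0.4167×0.7219 = 0.8755 bits


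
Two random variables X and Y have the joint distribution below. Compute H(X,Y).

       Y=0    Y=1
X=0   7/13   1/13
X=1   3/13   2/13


H(X,Y) = -Σ p(x,y) log₂ p(x,y)
  p(0,0)=7/13: -0.5385 × log₂(0.5385) = 0.4809
  p(0,1)=1/13: -0.0769 × log₂(0.0769) = 0.2846
  p(1,0)=3/13: -0.2308 × log₂(0.2308) = 0.4882
  p(1,1)=2/13: -0.1538 × log₂(0.1538) = 0.4155
H(X,Y) = 1.6692 bits


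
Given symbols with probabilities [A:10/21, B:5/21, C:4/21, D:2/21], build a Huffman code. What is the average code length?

Huffman tree construction:
Combine smallest probabilities repeatedly
Resulting codes:
  A: 0 (length 1)
  B: 10 (length 2)
  C: 111 (length 3)
  D: 110 (length 3)
Average length = Σ p(s) × length(s) = 1.8095 bits


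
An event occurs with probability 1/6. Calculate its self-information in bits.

Information content I(x) = -log₂(p(x))
I = -log₂(1/6) = -log₂(0.1667)
I = 2.5850 bits


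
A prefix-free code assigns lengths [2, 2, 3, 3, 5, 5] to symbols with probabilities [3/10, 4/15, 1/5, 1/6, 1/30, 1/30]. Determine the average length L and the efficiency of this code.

Average length L = Σ p_i × l_i = 2.5667 bits
Entropy H = 2.2519 bits
Efficiency η = H/L × 100% = 87.74%


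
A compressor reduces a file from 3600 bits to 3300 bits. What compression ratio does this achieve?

Compression ratio = Original / Compressed
= 3600 / 3300 = 1.09:1


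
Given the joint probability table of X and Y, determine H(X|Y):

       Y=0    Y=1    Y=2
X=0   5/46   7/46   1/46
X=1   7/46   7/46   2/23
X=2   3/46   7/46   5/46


H(X|Y) = Σ_y p(y) H(X|Y=y)
  p(Y=0) = 15/46, H(X|Y=0) = 1.5058
  p(Y=1) = 21/46, H(X|Y=1) = 1.5850
  p(Y=2) = 5/23, H(X|Y=2) = 1.3610
H(X|Y) = 0.3261×1.5058 + 0.4565×1.5850 + 0.2174×1.3610 = 1.5105 bits


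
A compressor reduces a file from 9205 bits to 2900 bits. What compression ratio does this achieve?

Compression ratio = Original / Compressed
= 9205 / 2900 = 3.17:1


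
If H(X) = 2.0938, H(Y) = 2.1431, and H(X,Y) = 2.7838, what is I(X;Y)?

I(X;Y) = H(X) + H(Y) - H(X,Y)
I(X;Y) = 2.0938 + 2.1431 - 2.7838 = 1.4531 bits
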